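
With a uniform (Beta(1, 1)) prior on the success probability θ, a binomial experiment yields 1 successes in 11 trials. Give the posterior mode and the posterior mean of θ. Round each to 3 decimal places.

posterior mode = 0.091, posterior mean = 0.154

Posterior: Beta(1+1, 1+10) = Beta(2, 11).
Mode = (2−1)/(2+11−2) = 1/11 = 0.091.
With a flat prior the MAP equals the MLE, 1/11.
Mean = 2/(2+11) = 2/13 = 0.154.
The posterior is right-skewed, so the mean exceeds the mode.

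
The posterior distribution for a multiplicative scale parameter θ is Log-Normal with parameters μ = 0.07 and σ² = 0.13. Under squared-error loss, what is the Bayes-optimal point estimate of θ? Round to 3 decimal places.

Mode = exp(μ − σ²) = exp(-0.06) = 0.942.
Mean = exp(μ + σ²/2) = exp(0.135) = 1.145.
Squared-error loss ⇒ the optimal estimator is the posterior mean.

1.145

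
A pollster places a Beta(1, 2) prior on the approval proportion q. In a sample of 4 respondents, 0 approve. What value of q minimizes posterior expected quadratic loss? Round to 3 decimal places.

Posterior: Beta(1+0, 2+4) = Beta(1, 6).
Since α = 1 ≤ 1 and β > 1, the Beta density is monotone decreasing on [0,1]; the mode is at 0.
Mean = 1/(1+6) = 0.143.
Quadratic loss ⇒ the optimal estimator is the posterior mean.

0.143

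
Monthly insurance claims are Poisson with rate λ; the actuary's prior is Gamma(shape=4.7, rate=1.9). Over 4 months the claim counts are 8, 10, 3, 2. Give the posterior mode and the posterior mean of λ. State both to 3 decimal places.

λ_MAP = 4.525, E[λ|data] = 4.695

Σ counts = 23. Posterior: Gamma(shape = 4.7+23 = 27.7, rate = 1.9+4 = 5.9).
Mode = (α−1)/β = 26.7/5.9 = 4.525.
Mean = α/β = 27.7/5.9 = 4.695.
Right-skewed posterior ⇒ mode < mean.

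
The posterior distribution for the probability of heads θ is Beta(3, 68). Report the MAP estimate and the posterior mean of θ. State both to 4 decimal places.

Mode = (3−1)/(3+68−2) = 2/69 = 0.0290.
Mean = 3/(3+68) = 3/71 = 0.0423.

MAP estimate = 0.0290, posterior mean = 0.0423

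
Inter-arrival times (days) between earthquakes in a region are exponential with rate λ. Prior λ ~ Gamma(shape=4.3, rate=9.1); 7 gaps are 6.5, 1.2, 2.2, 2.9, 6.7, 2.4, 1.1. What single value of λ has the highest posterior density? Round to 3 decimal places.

0.321

Σ times = 23.0. Posterior: Gamma(shape = 4.3+7 = 11.3, rate = 9.1+23.0 = 32.1).
Mode = (α−1)/β = 10.3/32.1 = 0.321.
Mean = α/β = 11.3/32.1 = 0.352.
This is the posterior mode — the MAP estimate.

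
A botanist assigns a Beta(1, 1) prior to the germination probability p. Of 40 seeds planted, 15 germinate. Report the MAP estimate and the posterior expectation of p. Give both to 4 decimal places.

Posterior: Beta(1+15, 1+25) = Beta(16, 26).
Mode = (16−1)/(16+26−2) = 15/40 = 0.3750.
With a flat prior the MAP equals the MLE, 15/40.
Mean = 16/(16+26) = 16/42 = 0.3810.
The posterior is right-skewed, so the mean exceeds the mode.

p_MAP = 0.3750, E[p|data] = 0.3810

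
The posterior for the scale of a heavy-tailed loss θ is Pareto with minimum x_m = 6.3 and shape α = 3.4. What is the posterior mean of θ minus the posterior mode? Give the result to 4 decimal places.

The Pareto density is strictly decreasing on [x_m, ∞), so the mode is x_m = 6.3000.
Mean = α·x_m/(α−1) = 3.4·6.3/2.4 = 8.9250.
Difference = 8.9250 − 6.3000 = 2.6250.
Right-skewed posterior ⇒ mode < mean.

2.6250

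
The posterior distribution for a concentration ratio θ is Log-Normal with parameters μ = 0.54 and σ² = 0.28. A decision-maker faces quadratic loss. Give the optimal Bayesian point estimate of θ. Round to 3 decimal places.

1.974

Mode = exp(μ − σ²) = exp(0.26) = 1.297.
Mean = exp(μ + σ²/2) = exp(0.680) = 1.974.
Quadratic loss ⇒ the optimal estimator is the posterior mean.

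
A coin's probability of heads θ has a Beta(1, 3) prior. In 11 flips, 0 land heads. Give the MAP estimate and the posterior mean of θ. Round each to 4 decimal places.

MAP estimate = 0.0000, posterior mean = 0.0667

Posterior: Beta(1+0, 3+11) = Beta(1, 14).
Since α = 1 ≤ 1 and β > 1, the Beta density is monotone decreasing on [0,1]; the mode is at 0.
Mean = 1/(1+14) = 0.0667.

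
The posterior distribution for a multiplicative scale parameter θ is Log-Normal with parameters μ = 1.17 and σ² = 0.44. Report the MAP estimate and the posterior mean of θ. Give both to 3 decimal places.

Mode = exp(μ − σ²) = exp(0.73) = 2.075.
Mean = exp(μ + σ²/2) = exp(1.390) = 4.015.

θ_MAP = 2.075, E[θ|data] = 4.015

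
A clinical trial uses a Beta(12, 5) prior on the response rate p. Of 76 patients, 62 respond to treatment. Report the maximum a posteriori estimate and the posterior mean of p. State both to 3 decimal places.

MAP: 0.802. Posterior mean: 0.796.

Posterior: Beta(12+62, 5+14) = Beta(74, 19).
Mode = (74−1)/(74+19−2) = 73/91 = 0.802.
Mean = 74/(74+19) = 74/93 = 0.796.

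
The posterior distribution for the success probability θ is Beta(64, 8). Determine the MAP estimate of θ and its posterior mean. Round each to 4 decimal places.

Mode = (64−1)/(64+8−2) = 63/70 = 0.9000.
Mean = 64/(64+8) = 64/72 = 0.8889.

MAP: 0.9000. Posterior mean: 0.8889.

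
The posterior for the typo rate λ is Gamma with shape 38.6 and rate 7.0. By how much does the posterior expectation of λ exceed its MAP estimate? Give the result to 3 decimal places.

0.143

Mode = (α−1)/β = 37.6/7.0 = 5.371.
Mean = α/β = 38.6/7.0 = 5.514.
Difference = 5.514 − 5.371 = 0.143.
The mean is pulled above the mode by the posterior's right skew.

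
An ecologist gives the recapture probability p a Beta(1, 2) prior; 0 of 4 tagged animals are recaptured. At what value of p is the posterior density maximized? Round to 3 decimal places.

0.000

Posterior: Beta(1+0, 2+4) = Beta(1, 6).
Since α = 1 ≤ 1 and β > 1, the Beta density is monotone decreasing on [0,1]; the mode is at 0.
Mean = 1/(1+6) = 0.143.
This is the posterior mode — the MAP estimate.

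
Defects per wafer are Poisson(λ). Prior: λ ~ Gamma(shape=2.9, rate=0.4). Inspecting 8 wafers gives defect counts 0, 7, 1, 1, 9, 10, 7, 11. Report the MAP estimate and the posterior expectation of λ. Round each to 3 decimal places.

Σ counts = 46. Posterior: Gamma(shape = 2.9+46 = 48.9, rate = 0.4+8 = 8.4).
Mode = (α−1)/β = 47.9/8.4 = 5.702.
Mean = α/β = 48.9/8.4 = 5.821.

MAP = 5.702, posterior mean = 5.821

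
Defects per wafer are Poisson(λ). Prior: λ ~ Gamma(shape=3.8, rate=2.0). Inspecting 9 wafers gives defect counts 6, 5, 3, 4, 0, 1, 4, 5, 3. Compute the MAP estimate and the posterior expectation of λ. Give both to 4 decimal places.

MAP = 3.0727, posterior mean = 3.1636

Σ counts = 31. Posterior: Gamma(shape = 3.8+31 = 34.8, rate = 2.0+9 = 11.0).
Mode = (α−1)/β = 33.8/11.0 = 3.0727.
Mean = α/β = 34.8/11.0 = 3.1636.
The posterior is right-skewed, so the mean exceeds the mode.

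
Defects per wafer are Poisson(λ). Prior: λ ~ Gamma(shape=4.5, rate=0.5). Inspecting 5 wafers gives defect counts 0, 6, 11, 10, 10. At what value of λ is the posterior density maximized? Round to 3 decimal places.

Σ counts = 37. Posterior: Gamma(shape = 4.5+37 = 41.5, rate = 0.5+5 = 5.5).
Mode = (α−1)/β = 40.5/5.5 = 7.364.
Mean = α/β = 41.5/5.5 = 7.545.
This is the posterior mode — the MAP estimate.

7.364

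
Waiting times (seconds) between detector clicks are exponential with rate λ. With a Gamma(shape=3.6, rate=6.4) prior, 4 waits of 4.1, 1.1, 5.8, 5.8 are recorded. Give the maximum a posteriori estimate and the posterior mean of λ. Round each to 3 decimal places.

Σ times = 16.8. Posterior: Gamma(shape = 3.6+4 = 7.6, rate = 6.4+16.8 = 23.2).
Mode = (α−1)/β = 6.6/23.2 = 0.284.
Mean = α/β = 7.6/23.2 = 0.328.

maximum a posteriori estimate = 0.284, posterior mean = 0.328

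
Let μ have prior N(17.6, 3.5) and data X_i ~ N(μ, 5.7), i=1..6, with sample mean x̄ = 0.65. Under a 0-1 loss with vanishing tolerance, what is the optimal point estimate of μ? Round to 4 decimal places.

Posterior for μ is Normal. Precision-weighted mean: (1/3.5·17.6 + 6/5.7·0.65) / (1/3.5 + 6/5.7) = 4.2685.
A Normal posterior is symmetric, so mode = mean.
This is the posterior mode — the MAP estimate.

4.2685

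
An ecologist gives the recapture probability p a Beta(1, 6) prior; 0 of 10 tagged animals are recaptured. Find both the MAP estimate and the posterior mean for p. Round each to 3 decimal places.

Posterior: Beta(1+0, 6+10) = Beta(1, 16).
Since α = 1 ≤ 1 and β > 1, the Beta density is monotone decreasing on [0,1]; the mode is at 0.
Mean = 1/(1+16) = 0.059.
Right-skewed posterior ⇒ mode < mean.

MAP: 0.000. Posterior mean: 0.059.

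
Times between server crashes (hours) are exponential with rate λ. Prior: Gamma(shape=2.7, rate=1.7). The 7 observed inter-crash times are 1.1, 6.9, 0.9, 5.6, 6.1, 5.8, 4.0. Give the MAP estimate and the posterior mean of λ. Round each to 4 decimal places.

Σ times = 30.4. Posterior: Gamma(shape = 2.7+7 = 9.7, rate = 1.7+30.4 = 32.1).
Mode = (α−1)/β = 8.7/32.1 = 0.2710.
Mean = α/β = 9.7/32.1 = 0.3022.
The posterior is right-skewed, so the mean exceeds the mode.

MAP estimate = 0.2710, posterior mean = 0.3022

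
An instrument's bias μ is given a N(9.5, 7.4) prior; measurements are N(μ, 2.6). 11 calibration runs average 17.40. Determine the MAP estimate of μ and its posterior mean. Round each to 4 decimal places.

MAP estimate = 17.1555, posterior mean = 17.1555

Posterior for μ is Normal. Precision-weighted mean: (1/7.4·9.5 + 11/2.6·17.40) / (1/7.4 + 11/2.6) = 17.1555.
A Normal posterior is symmetric, so mode = mean.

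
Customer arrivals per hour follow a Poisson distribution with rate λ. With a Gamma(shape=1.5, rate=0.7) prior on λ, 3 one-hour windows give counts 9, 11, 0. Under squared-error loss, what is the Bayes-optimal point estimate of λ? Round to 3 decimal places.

5.811

Σ counts = 20. Posterior: Gamma(shape = 1.5+20 = 21.5, rate = 0.7+3 = 3.7).
Mode = (α−1)/β = 20.5/3.7 = 5.541.
Mean = α/β = 21.5/3.7 = 5.811.
Squared-error loss ⇒ the optimal estimator is the posterior mean.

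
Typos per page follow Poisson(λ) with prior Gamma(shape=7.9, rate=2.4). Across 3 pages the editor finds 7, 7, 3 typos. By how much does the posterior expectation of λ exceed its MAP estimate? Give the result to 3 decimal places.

Σ counts = 17. Posterior: Gamma(shape = 7.9+17 = 24.9, rate = 2.4+3 = 5.4).
Mode = (α−1)/β = 23.9/5.4 = 4.426.
Mean = α/β = 24.9/5.4 = 4.611.
Difference = 4.611 − 4.426 = 0.185.

0.185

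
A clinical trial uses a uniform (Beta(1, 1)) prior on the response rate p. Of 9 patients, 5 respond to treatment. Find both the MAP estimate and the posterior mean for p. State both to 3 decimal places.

MAP = 0.556; posterior mean = 0.545

Posterior: Beta(1+5, 1+4) = Beta(6, 5).
Mode = (6−1)/(6+5−2) = 5/9 = 0.556.
Mean = 6/(6+5) = 6/11 = 0.545.
The mean is pulled below the mode by the posterior's left skew.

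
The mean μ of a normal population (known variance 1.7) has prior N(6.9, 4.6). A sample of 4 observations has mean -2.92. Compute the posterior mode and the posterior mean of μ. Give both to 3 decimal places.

Posterior for μ is Normal. Precision-weighted mean: (1/4.6·6.9 + 4/1.7·-2.92) / (1/4.6 + 4/1.7) = -2.089.
A Normal posterior is symmetric, so mode = mean.

posterior mode = -2.089, posterior mean = -2.089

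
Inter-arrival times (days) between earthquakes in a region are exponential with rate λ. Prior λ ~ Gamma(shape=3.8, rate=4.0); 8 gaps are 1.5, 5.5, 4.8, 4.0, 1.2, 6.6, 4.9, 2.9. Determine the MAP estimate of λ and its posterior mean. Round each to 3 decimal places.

Σ times = 31.4. Posterior: Gamma(shape = 3.8+8 = 11.8, rate = 4.0+31.4 = 35.4).
Mode = (α−1)/β = 10.8/35.4 = 0.305.
Mean = α/β = 11.8/35.4 = 0.333.

MAP = 0.305, posterior mean = 0.333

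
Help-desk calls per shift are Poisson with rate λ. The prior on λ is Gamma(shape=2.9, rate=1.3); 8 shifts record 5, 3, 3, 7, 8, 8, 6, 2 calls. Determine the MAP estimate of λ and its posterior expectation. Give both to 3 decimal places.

Σ counts = 42. Posterior: Gamma(shape = 2.9+42 = 44.9, rate = 1.3+8 = 9.3).
Mode = (α−1)/β = 43.9/9.3 = 4.720.
Mean = α/β = 44.9/9.3 = 4.828.

MAP = 4.720, posterior mean = 4.828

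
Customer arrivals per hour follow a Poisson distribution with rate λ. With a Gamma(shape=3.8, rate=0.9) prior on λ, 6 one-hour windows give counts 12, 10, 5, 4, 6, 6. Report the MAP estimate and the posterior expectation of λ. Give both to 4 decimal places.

MAP estimate = 6.6377, posterior expectation = 6.7826

Σ counts = 43. Posterior: Gamma(shape = 3.8+43 = 46.8, rate = 0.9+6 = 6.9).
Mode = (α−1)/β = 45.8/6.9 = 6.6377.
Mean = α/β = 46.8/6.9 = 6.7826.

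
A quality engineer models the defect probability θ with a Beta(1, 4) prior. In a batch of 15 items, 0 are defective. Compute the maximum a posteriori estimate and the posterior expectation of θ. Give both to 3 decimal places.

Posterior: Beta(1+0, 4+15) = Beta(1, 19).
Since α = 1 ≤ 1 and β > 1, the Beta density is monotone decreasing on [0,1]; the mode is at 0.
Mean = 1/(1+19) = 0.050.

maximum a posteriori estimate = 0.000, posterior expectation = 0.050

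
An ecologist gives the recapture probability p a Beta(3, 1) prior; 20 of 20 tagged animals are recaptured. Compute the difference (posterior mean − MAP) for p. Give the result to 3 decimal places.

-0.042

Posterior: Beta(3+20, 1+0) = Beta(23, 1).
Since β = 1 ≤ 1 and α > 1, the Beta density is monotone increasing on [0,1]; the mode is at 1.
Mean = 23/(23+1) = 0.958.
Difference = 0.958 − 1.000 = -0.042.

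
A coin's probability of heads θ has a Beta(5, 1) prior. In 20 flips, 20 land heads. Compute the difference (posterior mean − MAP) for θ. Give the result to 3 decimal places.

-0.038

Posterior: Beta(5+20, 1+0) = Beta(25, 1).
Since β = 1 ≤ 1 and α > 1, the Beta density is monotone increasing on [0,1]; the mode is at 1.
Mean = 25/(25+1) = 0.962.
Difference = 0.962 − 1.000 = -0.038.
Mode > mean: the posterior has a left tail.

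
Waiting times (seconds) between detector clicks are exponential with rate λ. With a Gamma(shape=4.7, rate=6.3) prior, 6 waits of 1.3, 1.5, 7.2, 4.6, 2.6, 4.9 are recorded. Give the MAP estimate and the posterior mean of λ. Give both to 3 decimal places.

Σ times = 22.1. Posterior: Gamma(shape = 4.7+6 = 10.7, rate = 6.3+22.1 = 28.4).
Mode = (α−1)/β = 9.7/28.4 = 0.342.
Mean = α/β = 10.7/28.4 = 0.377.

MAP: 0.342. Posterior mean: 0.377.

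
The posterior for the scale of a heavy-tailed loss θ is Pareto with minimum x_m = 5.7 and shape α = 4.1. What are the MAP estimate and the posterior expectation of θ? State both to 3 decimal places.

MAP = 5.700, posterior mean = 7.539

The Pareto density is strictly decreasing on [x_m, ∞), so the mode is x_m = 5.700.
Mean = α·x_m/(α−1) = 4.1·5.7/3.1 = 7.539.
The mean is pulled above the mode by the posterior's right skew.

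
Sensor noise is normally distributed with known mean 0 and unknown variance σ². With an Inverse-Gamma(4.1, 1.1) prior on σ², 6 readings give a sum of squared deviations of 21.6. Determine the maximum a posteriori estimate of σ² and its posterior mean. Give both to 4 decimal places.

Posterior: Inverse-Gamma(shape = 4.1+6/2 = 7.1, scale = 1.1+21.6/2 = 11.9).
Mode = β/(α+1) = 11.9/8.1 = 1.4691.
Mean = β/(α−1) = 11.9/6.1 = 1.9508.

MAP = 1.4691; posterior mean = 1.9508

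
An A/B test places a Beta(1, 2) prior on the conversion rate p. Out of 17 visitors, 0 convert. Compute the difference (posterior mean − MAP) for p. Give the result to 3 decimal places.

Posterior: Beta(1+0, 2+17) = Beta(1, 19).
Since α = 1 ≤ 1 and β > 1, the Beta density is monotone decreasing on [0,1]; the mode is at 0.
Mean = 1/(1+19) = 0.050.
Difference = 0.050 − 0.000 = 0.050.

0.050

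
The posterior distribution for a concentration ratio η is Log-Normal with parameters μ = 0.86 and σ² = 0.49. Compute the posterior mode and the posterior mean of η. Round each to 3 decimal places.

Mode = exp(μ − σ²) = exp(0.37) = 1.448.
Mean = exp(μ + σ²/2) = exp(1.105) = 3.019.

MAP = 1.448; posterior mean = 3.019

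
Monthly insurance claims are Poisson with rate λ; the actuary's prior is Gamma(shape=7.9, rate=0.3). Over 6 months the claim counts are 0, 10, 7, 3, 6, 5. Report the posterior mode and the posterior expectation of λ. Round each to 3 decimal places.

Σ counts = 31. Posterior: Gamma(shape = 7.9+31 = 38.9, rate = 0.3+6 = 6.3).
Mode = (α−1)/β = 37.9/6.3 = 6.016.
Mean = α/β = 38.9/6.3 = 6.175.

MAP = 6.016, posterior mean = 6.175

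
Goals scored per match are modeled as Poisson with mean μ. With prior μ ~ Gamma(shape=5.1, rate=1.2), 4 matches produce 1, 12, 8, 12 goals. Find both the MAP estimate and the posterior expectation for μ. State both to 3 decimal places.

Σ counts = 33. Posterior: Gamma(shape = 5.1+33 = 38.1, rate = 1.2+4 = 5.2).
Mode = (α−1)/β = 37.1/5.2 = 7.135.
Mean = α/β = 38.1/5.2 = 7.327.
Mean > mode: the posterior has a right tail.

MAP estimate = 7.135, posterior expectation = 7.327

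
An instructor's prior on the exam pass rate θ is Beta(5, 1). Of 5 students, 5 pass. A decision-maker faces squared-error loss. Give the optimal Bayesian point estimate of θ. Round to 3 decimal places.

Posterior: Beta(5+5, 1+0) = Beta(10, 1).
Since β = 1 ≤ 1 and α > 1, the Beta density is monotone increasing on [0,1]; the mode is at 1.
Mean = 10/(10+1) = 0.909.
Squared-error loss ⇒ the optimal estimator is the posterior mean.

0.909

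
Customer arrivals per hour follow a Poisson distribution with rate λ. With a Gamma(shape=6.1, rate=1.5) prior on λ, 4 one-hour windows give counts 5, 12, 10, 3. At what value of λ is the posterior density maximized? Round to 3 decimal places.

Σ counts = 30. Posterior: Gamma(shape = 6.1+30 = 36.1, rate = 1.5+4 = 5.5).
Mode = (α−1)/β = 35.1/5.5 = 6.382.
Mean = α/β = 36.1/5.5 = 6.564.
This is the posterior mode — the MAP estimate.

6.382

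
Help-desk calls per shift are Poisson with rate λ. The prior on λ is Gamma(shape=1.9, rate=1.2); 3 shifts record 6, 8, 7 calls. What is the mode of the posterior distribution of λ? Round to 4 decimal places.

5.2143

Σ counts = 21. Posterior: Gamma(shape = 1.9+21 = 22.9, rate = 1.2+3 = 4.2).
Mode = (α−1)/β = 21.9/4.2 = 5.2143.
Mean = α/β = 22.9/4.2 = 5.4524.
This is the posterior mode — the MAP estimate.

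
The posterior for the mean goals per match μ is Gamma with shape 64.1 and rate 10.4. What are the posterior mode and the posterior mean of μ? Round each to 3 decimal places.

MAP = 6.067; posterior mean = 6.163

Mode = (α−1)/β = 63.1/10.4 = 6.067.
Mean = α/β = 64.1/10.4 = 6.163.
The mean is pulled above the mode by the posterior's right skew.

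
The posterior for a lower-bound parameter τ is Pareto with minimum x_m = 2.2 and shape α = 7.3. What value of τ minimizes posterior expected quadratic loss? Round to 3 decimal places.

2.549

The Pareto density is strictly decreasing on [x_m, ∞), so the mode is x_m = 2.200.
Mean = α·x_m/(α−1) = 7.3·2.2/6.3 = 2.549.
Quadratic loss ⇒ the optimal estimator is the posterior mean.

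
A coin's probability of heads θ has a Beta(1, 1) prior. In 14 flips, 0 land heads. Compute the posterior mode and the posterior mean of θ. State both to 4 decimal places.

MAP: 0.0000. Posterior mean: 0.0625.

Posterior: Beta(1+0, 1+14) = Beta(1, 15).
Since α = 1 ≤ 1 and β > 1, the Beta density is monotone decreasing on [0,1]; the mode is at 0.
Mean = 1/(1+15) = 0.0625.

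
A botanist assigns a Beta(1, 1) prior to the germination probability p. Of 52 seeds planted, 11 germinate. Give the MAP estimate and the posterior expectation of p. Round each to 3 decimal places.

Posterior: Beta(1+11, 1+41) = Beta(12, 42).
Mode = (12−1)/(12+42−2) = 11/52 = 0.212.
With a flat prior the MAP equals the MLE, 11/52.
Mean = 12/(12+42) = 12/54 = 0.222.
Right-skewed posterior ⇒ mode < mean.

p_MAP = 0.212, E[p|data] = 0.222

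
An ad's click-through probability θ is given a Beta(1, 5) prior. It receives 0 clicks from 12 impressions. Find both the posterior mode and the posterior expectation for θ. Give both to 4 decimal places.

Posterior: Beta(1+0, 5+12) = Beta(1, 17).
Since α = 1 ≤ 1 and β > 1, the Beta density is monotone decreasing on [0,1]; the mode is at 0.
Mean = 1/(1+17) = 0.0556.

MAP: 0.0000. Posterior mean: 0.0556.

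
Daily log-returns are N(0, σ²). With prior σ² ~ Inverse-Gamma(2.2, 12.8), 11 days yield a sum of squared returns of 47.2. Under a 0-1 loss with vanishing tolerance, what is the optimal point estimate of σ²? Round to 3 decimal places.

4.184

Posterior: Inverse-Gamma(shape = 2.2+11/2 = 7.7, scale = 12.8+47.2/2 = 36.4).
Mode = β/(α+1) = 36.4/8.7 = 4.184.
Mean = β/(α−1) = 36.4/6.7 = 5.433.
This is the posterior mode — the MAP estimate.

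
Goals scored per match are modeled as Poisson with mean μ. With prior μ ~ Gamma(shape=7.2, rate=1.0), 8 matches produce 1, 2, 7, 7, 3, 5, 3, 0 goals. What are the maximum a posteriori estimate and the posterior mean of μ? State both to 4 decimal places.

MAP = 3.8000, posterior mean = 3.9111

Σ counts = 28. Posterior: Gamma(shape = 7.2+28 = 35.2, rate = 1.0+8 = 9.0).
Mode = (α−1)/β = 34.2/9.0 = 3.8000.
Mean = α/β = 35.2/9.0 = 3.9111.
Right-skewed posterior ⇒ mode < mean.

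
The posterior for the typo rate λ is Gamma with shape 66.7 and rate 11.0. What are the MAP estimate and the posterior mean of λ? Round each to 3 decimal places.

MAP = 5.973; posterior mean = 6.064

Mode = (α−1)/β = 65.7/11.0 = 5.973.
Mean = α/β = 66.7/11.0 = 6.064.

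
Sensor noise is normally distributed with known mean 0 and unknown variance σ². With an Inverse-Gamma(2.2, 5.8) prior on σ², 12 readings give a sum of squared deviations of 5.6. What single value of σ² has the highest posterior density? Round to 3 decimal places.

Posterior: Inverse-Gamma(shape = 2.2+12/2 = 8.2, scale = 5.8+5.6/2 = 8.6).
Mode = β/(α+1) = 8.6/9.2 = 0.935.
Mean = β/(α−1) = 8.6/7.2 = 1.194.
This is the posterior mode — the MAP estimate.

0.935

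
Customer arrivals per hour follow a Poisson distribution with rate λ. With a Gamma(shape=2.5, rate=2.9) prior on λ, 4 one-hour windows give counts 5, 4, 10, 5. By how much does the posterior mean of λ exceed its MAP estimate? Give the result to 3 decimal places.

Σ counts = 24. Posterior: Gamma(shape = 2.5+24 = 26.5, rate = 2.9+4 = 6.9).
Mode = (α−1)/β = 25.5/6.9 = 3.696.
Mean = α/β = 26.5/6.9 = 3.841.
Difference = 3.841 − 3.696 = 0.145.

0.145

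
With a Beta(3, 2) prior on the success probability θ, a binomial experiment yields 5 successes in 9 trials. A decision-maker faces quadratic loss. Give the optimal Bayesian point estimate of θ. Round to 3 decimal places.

0.571

Posterior: Beta(3+5, 2+4) = Beta(8, 6).
Mode = (8−1)/(8+6−2) = 7/12 = 0.583.
Mean = 8/(8+6) = 8/14 = 0.571.
Quadratic loss ⇒ the optimal estimator is the posterior mean.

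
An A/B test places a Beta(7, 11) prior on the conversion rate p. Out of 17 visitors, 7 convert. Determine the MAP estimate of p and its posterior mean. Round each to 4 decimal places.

MAP = 0.3939, posterior mean = 0.4000

Posterior: Beta(7+7, 11+10) = Beta(14, 21).
Mode = (14−1)/(14+21−2) = 13/33 = 0.3939.
Mean = 14/(14+21) = 14/35 = 0.4000.
The posterior is right-skewed, so the mean exceeds the mode.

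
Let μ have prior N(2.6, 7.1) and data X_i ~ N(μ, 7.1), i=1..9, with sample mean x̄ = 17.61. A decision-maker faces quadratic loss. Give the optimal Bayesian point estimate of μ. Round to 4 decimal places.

16.1090

Posterior for μ is Normal. Precision-weighted mean: (1/7.1·2.6 + 9/7.1·17.61) / (1/7.1 + 9/7.1) = 16.1090.
A Normal posterior is symmetric, so mode = mean.
Quadratic loss ⇒ the optimal estimator is the posterior mean.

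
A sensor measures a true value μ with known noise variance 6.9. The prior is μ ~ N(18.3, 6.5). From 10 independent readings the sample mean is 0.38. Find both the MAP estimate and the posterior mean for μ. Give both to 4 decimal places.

MAP estimate = 2.0997, posterior mean = 2.0997

Posterior for μ is Normal. Precision-weighted mean: (1/6.5·18.3 + 10/6.9·0.38) / (1/6.5 + 10/6.9) = 2.0997.
A Normal posterior is symmetric, so mode = mean.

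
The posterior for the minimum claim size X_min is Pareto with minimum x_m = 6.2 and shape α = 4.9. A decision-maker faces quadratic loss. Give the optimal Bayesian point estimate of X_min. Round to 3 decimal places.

7.790

The Pareto density is strictly decreasing on [x_m, ∞), so the mode is x_m = 6.200.
Mean = α·x_m/(α−1) = 4.9·6.2/3.9 = 7.790.
Quadratic loss ⇒ the optimal estimator is the posterior mean.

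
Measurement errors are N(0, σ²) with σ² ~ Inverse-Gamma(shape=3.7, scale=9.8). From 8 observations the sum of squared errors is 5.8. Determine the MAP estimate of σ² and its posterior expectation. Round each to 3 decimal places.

MAP = 1.460; posterior mean = 1.896

Posterior: Inverse-Gamma(shape = 3.7+8/2 = 7.7, scale = 9.8+5.8/2 = 12.7).
Mode = β/(α+1) = 12.7/8.7 = 1.460.
Mean = β/(α−1) = 12.7/6.7 = 1.896.
Mean > mode: the posterior has a right tail.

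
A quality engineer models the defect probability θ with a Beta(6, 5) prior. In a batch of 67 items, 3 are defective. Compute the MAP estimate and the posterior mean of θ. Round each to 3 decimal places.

MAP estimate = 0.105, posterior mean = 0.115

Posterior: Beta(6+3, 5+64) = Beta(9, 69).
Mode = (9−1)/(9+69−2) = 8/76 = 0.105.
Mean = 9/(9+69) = 9/78 = 0.115.
Mean > mode: the posterior has a right tail.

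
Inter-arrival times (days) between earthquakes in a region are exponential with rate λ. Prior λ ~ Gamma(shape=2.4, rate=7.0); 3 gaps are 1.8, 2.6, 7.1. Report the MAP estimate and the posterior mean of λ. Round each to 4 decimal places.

Σ times = 11.5. Posterior: Gamma(shape = 2.4+3 = 5.4, rate = 7.0+11.5 = 18.5).
Mode = (α−1)/β = 4.4/18.5 = 0.2378.
Mean = α/β = 5.4/18.5 = 0.2919.
The posterior is right-skewed, so the mean exceeds the mode.

MAP estimate = 0.2378, posterior mean = 0.2919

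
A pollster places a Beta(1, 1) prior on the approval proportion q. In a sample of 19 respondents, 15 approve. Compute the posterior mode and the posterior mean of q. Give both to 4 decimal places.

Posterior: Beta(1+15, 1+4) = Beta(16, 5).
Mode = (16−1)/(16+5−2) = 15/19 = 0.7895.
With a flat prior the MAP equals the MLE, 15/19.
Mean = 16/(16+5) = 16/21 = 0.7619.
The mean is pulled below the mode by the posterior's left skew.

MAP: 0.7895. Posterior mean: 0.7619.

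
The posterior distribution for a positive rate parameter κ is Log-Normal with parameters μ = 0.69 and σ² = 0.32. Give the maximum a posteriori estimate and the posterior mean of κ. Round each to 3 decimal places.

maximum a posteriori estimate = 1.448, posterior mean = 2.340

Mode = exp(μ − σ²) = exp(0.37) = 1.448.
Mean = exp(μ + σ²/2) = exp(0.850) = 2.340.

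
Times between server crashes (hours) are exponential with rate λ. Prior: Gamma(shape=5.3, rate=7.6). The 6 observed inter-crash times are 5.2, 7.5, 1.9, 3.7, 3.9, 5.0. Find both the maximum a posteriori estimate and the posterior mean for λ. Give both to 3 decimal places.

Σ times = 27.2. Posterior: Gamma(shape = 5.3+6 = 11.3, rate = 7.6+27.2 = 34.8).
Mode = (α−1)/β = 10.3/34.8 = 0.296.
Mean = α/β = 11.3/34.8 = 0.325.
The posterior is right-skewed, so the mean exceeds the mode.

MAP = 0.296; posterior mean = 0.325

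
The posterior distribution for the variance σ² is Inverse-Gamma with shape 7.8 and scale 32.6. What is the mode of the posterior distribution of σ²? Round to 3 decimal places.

3.705

Mode = β/(α+1) = 32.6/8.8 = 3.705.
Mean = β/(α−1) = 32.6/6.8 = 4.794.
This is the posterior mode — the MAP estimate.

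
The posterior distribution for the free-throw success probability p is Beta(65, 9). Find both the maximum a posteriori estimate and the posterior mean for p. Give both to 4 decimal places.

Mode = (65−1)/(65+9−2) = 64/72 = 0.8889.
Mean = 65/(65+9) = 65/74 = 0.8784.
Left-skewed posterior ⇒ mean < mode.

MAP = 0.8889; posterior mean = 0.8784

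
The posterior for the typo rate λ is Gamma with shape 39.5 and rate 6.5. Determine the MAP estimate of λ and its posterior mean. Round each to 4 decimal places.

Mode = (α−1)/β = 38.5/6.5 = 5.9231.
Mean = α/β = 39.5/6.5 = 6.0769.
Right-skewed posterior ⇒ mode < mean.

MAP: 5.9231. Posterior mean: 6.0769.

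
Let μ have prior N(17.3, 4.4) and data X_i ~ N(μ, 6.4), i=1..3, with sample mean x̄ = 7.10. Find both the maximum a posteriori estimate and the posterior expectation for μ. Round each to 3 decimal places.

μ_MAP = 10.431, E[μ|data] = 10.431

Posterior for μ is Normal. Precision-weighted mean: (1/4.4·17.3 + 3/6.4·7.10) / (1/4.4 + 3/6.4) = 10.431.
A Normal posterior is symmetric, so mode = mean.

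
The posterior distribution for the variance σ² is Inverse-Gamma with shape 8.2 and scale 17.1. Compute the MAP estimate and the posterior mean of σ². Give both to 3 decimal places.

MAP = 1.859, posterior mean = 2.375

Mode = β/(α+1) = 17.1/9.2 = 1.859.
Mean = β/(α−1) = 17.1/7.2 = 2.375.
Right-skewed posterior ⇒ mode < mean.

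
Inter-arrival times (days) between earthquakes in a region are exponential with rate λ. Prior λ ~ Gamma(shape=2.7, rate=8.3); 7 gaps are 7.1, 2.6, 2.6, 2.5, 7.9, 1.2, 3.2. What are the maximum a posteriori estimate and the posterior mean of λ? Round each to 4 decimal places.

Σ times = 27.1. Posterior: Gamma(shape = 2.7+7 = 9.7, rate = 8.3+27.1 = 35.4).
Mode = (α−1)/β = 8.7/35.4 = 0.2458.
Mean = α/β = 9.7/35.4 = 0.2740.

MAP: 0.2458. Posterior mean: 0.2740.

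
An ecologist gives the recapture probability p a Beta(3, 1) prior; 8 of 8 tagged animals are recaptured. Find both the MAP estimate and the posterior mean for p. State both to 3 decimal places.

Posterior: Beta(3+8, 1+0) = Beta(11, 1).
Since β = 1 ≤ 1 and α > 1, the Beta density is monotone increasing on [0,1]; the mode is at 1.
Mean = 11/(11+1) = 0.917.
Mode > mean: the posterior has a left tail.

MAP estimate = 1.000, posterior mean = 0.917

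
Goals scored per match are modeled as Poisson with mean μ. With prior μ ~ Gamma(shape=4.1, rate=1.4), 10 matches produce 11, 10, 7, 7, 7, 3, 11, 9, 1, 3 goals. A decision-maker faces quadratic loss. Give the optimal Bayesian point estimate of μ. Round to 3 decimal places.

Σ counts = 69. Posterior: Gamma(shape = 4.1+69 = 73.1, rate = 1.4+10 = 11.4).
Mode = (α−1)/β = 72.1/11.4 = 6.325.
Mean = α/β = 73.1/11.4 = 6.412.
Quadratic loss ⇒ the optimal estimator is the posterior mean.

6.412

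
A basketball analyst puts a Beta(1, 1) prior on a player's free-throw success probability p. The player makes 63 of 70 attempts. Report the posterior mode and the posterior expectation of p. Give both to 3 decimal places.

Posterior: Beta(1+63, 1+7) = Beta(64, 8).
Mode = (64−1)/(64+8−2) = 63/70 = 0.900.
With a flat prior the MAP equals the MLE, 63/70.
Mean = 64/(64+8) = 64/72 = 0.889.

posterior mode = 0.900, posterior expectation = 0.889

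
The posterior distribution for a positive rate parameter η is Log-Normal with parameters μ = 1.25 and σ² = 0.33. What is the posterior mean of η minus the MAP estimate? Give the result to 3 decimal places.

Mode = exp(μ − σ²) = exp(0.92) = 2.509.
Mean = exp(μ + σ²/2) = exp(1.415) = 4.116.
Difference = 4.116 − 2.509 = 1.607.

1.607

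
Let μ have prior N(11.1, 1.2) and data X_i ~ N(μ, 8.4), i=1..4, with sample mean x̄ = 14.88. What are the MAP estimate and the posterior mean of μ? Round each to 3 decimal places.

MAP estimate = 12.475, posterior mean = 12.475

Posterior for μ is Normal. Precision-weighted mean: (1/1.2·11.1 + 4/8.4·14.88) / (1/1.2 + 4/8.4) = 12.475.
A Normal posterior is symmetric, so mode = mean.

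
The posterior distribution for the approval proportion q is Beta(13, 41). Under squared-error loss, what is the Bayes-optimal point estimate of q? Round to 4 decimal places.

0.2407

Mode = (13−1)/(13+41−2) = 12/52 = 0.2308.
Mean = 13/(13+41) = 13/54 = 0.2407.
Squared-error loss ⇒ the optimal estimator is the posterior mean.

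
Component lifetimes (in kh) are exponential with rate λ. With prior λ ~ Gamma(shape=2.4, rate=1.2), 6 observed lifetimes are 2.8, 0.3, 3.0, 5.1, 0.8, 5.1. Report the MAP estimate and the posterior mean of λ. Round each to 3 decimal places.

Σ times = 17.1. Posterior: Gamma(shape = 2.4+6 = 8.4, rate = 1.2+17.1 = 18.3).
Mode = (α−1)/β = 7.4/18.3 = 0.404.
Mean = α/β = 8.4/18.3 = 0.459.

MAP = 0.404; posterior mean = 0.459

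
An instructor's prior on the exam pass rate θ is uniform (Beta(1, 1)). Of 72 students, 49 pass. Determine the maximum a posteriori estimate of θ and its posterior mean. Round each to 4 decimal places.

Posterior: Beta(1+49, 1+23) = Beta(50, 24).
Mode = (50−1)/(50+24−2) = 49/72 = 0.6806.
With a flat prior the MAP equals the MLE, 49/72.
Mean = 50/(50+24) = 50/74 = 0.6757.

MAP = 0.6806, posterior mean = 0.6757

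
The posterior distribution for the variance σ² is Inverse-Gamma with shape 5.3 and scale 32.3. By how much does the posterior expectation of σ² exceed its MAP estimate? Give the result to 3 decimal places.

Mode = β/(α+1) = 32.3/6.3 = 5.127.
Mean = β/(α−1) = 32.3/4.3 = 7.512.
Difference = 7.512 − 5.127 = 2.385.
The posterior is right-skewed, so the mean exceeds the mode.

2.385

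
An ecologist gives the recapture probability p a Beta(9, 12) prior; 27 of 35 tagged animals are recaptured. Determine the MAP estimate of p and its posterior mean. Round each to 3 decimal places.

Posterior: Beta(9+27, 12+8) = Beta(36, 20).
Mode = (36−1)/(36+20−2) = 35/54 = 0.648.
Mean = 36/(36+20) = 36/56 = 0.643.
The mean is pulled below the mode by the posterior's left skew.

MAP: 0.648. Posterior mean: 0.643.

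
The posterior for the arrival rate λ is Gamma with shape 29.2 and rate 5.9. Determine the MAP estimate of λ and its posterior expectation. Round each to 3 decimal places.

Mode = (α−1)/β = 28.2/5.9 = 4.780.
Mean = α/β = 29.2/5.9 = 4.949.

MAP = 4.780, posterior mean = 4.949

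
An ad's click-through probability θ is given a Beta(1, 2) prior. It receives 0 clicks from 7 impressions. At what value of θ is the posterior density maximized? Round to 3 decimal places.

Posterior: Beta(1+0, 2+7) = Beta(1, 9).
Since α = 1 ≤ 1 and β > 1, the Beta density is monotone decreasing on [0,1]; the mode is at 0.
Mean = 1/(1+9) = 0.100.
This is the posterior mode — the MAP estimate.

0.000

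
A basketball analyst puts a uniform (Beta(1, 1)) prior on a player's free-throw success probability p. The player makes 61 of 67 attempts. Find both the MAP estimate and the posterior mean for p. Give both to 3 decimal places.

Posterior: Beta(1+61, 1+6) = Beta(62, 7).
Mode = (62−1)/(62+7−2) = 61/67 = 0.910.
With a flat prior the MAP equals the MLE, 61/67.
Mean = 62/(62+7) = 62/69 = 0.899.
The posterior is left-skewed, so the mode exceeds the mean.

MAP = 0.910; posterior mean = 0.899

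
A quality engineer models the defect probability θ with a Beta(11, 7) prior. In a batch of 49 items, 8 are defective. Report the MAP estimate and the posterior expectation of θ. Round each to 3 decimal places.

Posterior: Beta(11+8, 7+41) = Beta(19, 48).
Mode = (19−1)/(19+48−2) = 18/65 = 0.277.
Mean = 19/(19+48) = 19/67 = 0.284.
Right-skewed posterior ⇒ mode < mean.

θ_MAP = 0.277, E[θ|data] = 0.284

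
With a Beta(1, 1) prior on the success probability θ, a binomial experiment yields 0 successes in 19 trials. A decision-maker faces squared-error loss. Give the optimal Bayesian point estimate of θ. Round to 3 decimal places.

0.048

Posterior: Beta(1+0, 1+19) = Beta(1, 20).
Since α = 1 ≤ 1 and β > 1, the Beta density is monotone decreasing on [0,1]; the mode is at 0.
Mean = 1/(1+20) = 0.048.
Squared-error loss ⇒ the optimal estimator is the posterior mean.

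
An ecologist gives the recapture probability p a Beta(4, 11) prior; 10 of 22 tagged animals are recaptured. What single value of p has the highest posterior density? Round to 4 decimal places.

0.3714

Posterior: Beta(4+10, 11+12) = Beta(14, 23).
Mode = (14−1)/(14+23−2) = 13/35 = 0.3714.
Mean = 14/(14+23) = 14/37 = 0.3784.
This is the posterior mode — the MAP estimate.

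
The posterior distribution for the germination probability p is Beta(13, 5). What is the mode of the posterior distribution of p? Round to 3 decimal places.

0.750

Mode = (13−1)/(13+5−2) = 12/16 = 0.750.
Mean = 13/(13+5) = 13/18 = 0.722.
This is the posterior mode — the MAP estimate.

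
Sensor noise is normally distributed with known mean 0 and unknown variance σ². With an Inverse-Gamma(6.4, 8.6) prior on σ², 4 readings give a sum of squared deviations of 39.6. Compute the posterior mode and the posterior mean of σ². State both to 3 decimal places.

Posterior: Inverse-Gamma(shape = 6.4+4/2 = 8.4, scale = 8.6+39.6/2 = 28.4).
Mode = β/(α+1) = 28.4/9.4 = 3.021.
Mean = β/(α−1) = 28.4/7.4 = 3.838.

MAP: 3.021. Posterior mean: 3.838.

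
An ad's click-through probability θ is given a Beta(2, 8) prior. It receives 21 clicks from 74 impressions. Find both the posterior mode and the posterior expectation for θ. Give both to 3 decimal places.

Posterior: Beta(2+21, 8+53) = Beta(23, 61).
Mode = (23−1)/(23+61−2) = 22/82 = 0.268.
Mean = 23/(23+61) = 23/84 = 0.274.

MAP = 0.268, posterior mean = 0.274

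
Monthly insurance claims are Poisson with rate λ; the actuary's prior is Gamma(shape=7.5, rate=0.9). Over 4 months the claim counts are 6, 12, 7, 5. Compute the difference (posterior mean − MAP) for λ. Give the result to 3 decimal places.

0.204

Σ counts = 30. Posterior: Gamma(shape = 7.5+30 = 37.5, rate = 0.9+4 = 4.9).
Mode = (α−1)/β = 36.5/4.9 = 7.449.
Mean = α/β = 37.5/4.9 = 7.653.
Difference = 7.653 − 7.449 = 0.204.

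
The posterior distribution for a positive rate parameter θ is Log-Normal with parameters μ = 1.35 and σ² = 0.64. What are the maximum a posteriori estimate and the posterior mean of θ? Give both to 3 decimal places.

Mode = exp(μ − σ²) = exp(0.71) = 2.034.
Mean = exp(μ + σ²/2) = exp(1.670) = 5.312.
The posterior is right-skewed, so the mean exceeds the mode.

maximum a posteriori estimate = 2.034, posterior mean = 5.312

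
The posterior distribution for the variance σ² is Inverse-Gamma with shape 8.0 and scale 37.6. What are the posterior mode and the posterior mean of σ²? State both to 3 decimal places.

MAP: 4.178. Posterior mean: 5.371.

Mode = β/(α+1) = 37.6/9.0 = 4.178.
Mean = β/(α−1) = 37.6/7.0 = 5.371.
The mean is pulled above the mode by the posterior's right skew.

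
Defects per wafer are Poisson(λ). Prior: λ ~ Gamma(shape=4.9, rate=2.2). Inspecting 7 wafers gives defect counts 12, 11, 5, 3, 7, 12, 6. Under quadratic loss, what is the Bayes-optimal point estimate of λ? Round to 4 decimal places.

Σ counts = 56. Posterior: Gamma(shape = 4.9+56 = 60.9, rate = 2.2+7 = 9.2).
Mode = (α−1)/β = 59.9/9.2 = 6.5109.
Mean = α/β = 60.9/9.2 = 6.6196.
Quadratic loss ⇒ the optimal estimator is the posterior mean.

6.6196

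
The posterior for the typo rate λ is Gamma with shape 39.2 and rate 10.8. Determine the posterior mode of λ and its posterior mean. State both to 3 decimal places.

MAP = 3.537, posterior mean = 3.630

Mode = (α−1)/β = 38.2/10.8 = 3.537.
Mean = α/β = 39.2/10.8 = 3.630.
The mean is pulled above the mode by the posterior's right skew.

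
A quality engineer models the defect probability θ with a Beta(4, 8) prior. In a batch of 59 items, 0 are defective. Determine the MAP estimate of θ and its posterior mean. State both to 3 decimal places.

MAP estimate = 0.043, posterior mean = 0.056

Posterior: Beta(4+0, 8+59) = Beta(4, 67).
Mode = (4−1)/(4+67−2) = 3/69 = 0.043.
Mean = 4/(4+67) = 4/71 = 0.056.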